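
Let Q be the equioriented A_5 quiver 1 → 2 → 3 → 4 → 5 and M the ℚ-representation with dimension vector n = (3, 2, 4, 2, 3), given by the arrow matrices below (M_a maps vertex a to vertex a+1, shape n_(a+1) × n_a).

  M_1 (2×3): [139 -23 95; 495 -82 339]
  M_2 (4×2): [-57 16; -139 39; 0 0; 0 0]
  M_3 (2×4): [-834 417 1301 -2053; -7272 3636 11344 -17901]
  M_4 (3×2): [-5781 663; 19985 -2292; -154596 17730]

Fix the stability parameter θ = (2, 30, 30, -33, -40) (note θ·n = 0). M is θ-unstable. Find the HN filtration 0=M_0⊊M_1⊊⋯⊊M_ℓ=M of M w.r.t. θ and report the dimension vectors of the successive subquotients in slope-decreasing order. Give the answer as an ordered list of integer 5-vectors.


Interval decomposition of M: I[1,1], I[1,3], I[1,5], I[3,3], I[3,5], I[5,5].
HN type (ℓ=5): μ^(1)=30; μ^(2)=2; μ^(3)=-11/5; μ^(4)=-43/3; μ^(5)=-40

((0, 1, 2, 0, 0); (2, 0, 0, 0, 0); (1, 1, 1, 1, 1); (0, 0, 1, 1, 1); (0, 0, 0, 0, 1))


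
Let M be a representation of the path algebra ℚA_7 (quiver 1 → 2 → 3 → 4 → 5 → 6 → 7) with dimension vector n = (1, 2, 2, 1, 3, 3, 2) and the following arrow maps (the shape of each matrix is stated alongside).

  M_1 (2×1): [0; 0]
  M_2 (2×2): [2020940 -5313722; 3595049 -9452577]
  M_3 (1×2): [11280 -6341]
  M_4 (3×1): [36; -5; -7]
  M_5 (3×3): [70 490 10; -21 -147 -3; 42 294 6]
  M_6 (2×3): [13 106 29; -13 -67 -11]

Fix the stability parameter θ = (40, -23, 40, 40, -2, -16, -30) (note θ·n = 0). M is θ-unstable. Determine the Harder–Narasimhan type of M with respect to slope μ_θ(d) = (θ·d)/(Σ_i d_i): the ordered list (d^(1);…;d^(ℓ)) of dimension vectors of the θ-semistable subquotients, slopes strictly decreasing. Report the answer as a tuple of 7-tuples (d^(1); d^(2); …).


Interval decomposition of M: I[1,1], I[2,3], I[2,5], I[5,5], I[5,7], I[6,6], I[6,7].
HN type (ℓ=5): μ^(1)=40; μ^(2)=26; μ^(3)=-2; μ^(4)=-16; μ^(5)=-23

((1, 0, 1, 0, 0, 0, 0); (0, 0, 1, 1, 1, 0, 0); (0, 0, 0, 0, 1, 0, 0); (0, 0, 0, 0, 1, 2, 1); (0, 2, 0, 0, 0, 1, 1))


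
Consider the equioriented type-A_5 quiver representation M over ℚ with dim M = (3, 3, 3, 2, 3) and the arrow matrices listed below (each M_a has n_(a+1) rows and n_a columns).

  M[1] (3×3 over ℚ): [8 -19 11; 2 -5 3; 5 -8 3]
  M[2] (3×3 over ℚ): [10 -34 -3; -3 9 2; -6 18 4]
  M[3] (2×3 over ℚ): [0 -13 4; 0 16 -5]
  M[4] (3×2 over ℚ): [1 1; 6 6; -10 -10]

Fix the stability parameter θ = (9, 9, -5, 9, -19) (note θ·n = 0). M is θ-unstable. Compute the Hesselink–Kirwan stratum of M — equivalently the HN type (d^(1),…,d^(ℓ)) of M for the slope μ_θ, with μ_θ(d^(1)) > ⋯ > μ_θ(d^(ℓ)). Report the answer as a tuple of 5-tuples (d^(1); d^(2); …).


Barcode: M ≅ I[1,1], I[1,3], I[1,5], I[2,2], I[3,4], I[5,5]^2. HN layers by μ_θ (5 steps, strictly decreasing):
  μ^(1)=9; μ^(2)=13/3; μ^(3)=3/5; μ^(4)=-5; μ^(5)=-19

((1, 1, 0, 1, 0); (1, 1, 1, 0, 0); (1, 1, 1, 1, 1); (0, 0, 1, 0, 0); (0, 0, 0, 0, 2))


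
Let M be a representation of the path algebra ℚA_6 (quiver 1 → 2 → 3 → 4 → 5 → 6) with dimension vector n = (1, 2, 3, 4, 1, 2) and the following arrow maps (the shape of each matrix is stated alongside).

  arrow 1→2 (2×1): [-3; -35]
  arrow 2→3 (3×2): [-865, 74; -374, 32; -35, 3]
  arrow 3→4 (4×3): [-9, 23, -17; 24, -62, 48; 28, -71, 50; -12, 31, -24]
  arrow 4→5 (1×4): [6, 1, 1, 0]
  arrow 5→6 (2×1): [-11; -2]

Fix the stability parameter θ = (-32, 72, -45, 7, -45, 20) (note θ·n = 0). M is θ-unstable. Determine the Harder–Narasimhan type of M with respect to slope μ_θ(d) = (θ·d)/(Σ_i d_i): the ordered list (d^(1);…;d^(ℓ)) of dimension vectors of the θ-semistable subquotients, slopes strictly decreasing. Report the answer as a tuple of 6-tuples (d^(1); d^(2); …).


Barcode: M ≅ I[1,4], I[2,4], I[3,6], I[4,4], I[6,6]. HN layers by μ_θ (6 steps, strictly decreasing):
  μ^(1)=20; μ^(2)=34/3; μ^(3)=7; μ^(4)=-19; μ^(5)=-32; μ^(6)=-45

((0, 0, 0, 0, 0, 2); (0, 2, 2, 2, 0, 0); (0, 0, 0, 1, 0, 0); (0, 0, 0, 1, 1, 0); (1, 0, 0, 0, 0, 0); (0, 0, 1, 0, 0, 0))


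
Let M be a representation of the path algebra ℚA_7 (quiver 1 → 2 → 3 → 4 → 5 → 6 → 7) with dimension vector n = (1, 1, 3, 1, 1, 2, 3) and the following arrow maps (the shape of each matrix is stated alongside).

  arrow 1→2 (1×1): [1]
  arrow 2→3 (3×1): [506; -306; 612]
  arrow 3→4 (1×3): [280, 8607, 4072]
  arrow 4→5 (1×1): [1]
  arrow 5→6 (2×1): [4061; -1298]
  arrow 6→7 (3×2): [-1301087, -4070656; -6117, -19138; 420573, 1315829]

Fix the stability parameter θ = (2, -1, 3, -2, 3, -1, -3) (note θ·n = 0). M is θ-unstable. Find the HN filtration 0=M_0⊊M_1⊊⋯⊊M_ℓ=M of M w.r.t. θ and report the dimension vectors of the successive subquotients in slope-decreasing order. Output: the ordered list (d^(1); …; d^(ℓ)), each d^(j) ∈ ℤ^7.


Interval decomposition of M: I[1,7], I[3,3]^2, I[6,7], I[7,7].
HN type (ℓ=4): μ^(1)=3; μ^(2)=1/7; μ^(3)=-2; μ^(4)=-3

((0, 0, 2, 0, 0, 0, 0); (1, 1, 1, 1, 1, 1, 1); (0, 0, 0, 0, 0, 1, 1); (0, 0, 0, 0, 0, 0, 1))


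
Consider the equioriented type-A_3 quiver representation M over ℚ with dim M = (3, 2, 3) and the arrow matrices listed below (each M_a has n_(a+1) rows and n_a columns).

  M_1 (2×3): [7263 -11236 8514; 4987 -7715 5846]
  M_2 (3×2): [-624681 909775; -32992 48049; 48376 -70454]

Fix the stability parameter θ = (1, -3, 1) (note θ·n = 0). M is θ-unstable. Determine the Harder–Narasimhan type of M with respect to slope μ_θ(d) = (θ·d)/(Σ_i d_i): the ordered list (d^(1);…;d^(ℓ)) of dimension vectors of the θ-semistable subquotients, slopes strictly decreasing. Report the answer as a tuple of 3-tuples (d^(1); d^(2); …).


Barcode: M ≅ I[1,1], I[1,3]^2, I[3,3]. HN layers by μ_θ (2 steps, strictly decreasing):
  μ^(1)=1; μ^(2)=-1

((1, 0, 3); (2, 2, 0))


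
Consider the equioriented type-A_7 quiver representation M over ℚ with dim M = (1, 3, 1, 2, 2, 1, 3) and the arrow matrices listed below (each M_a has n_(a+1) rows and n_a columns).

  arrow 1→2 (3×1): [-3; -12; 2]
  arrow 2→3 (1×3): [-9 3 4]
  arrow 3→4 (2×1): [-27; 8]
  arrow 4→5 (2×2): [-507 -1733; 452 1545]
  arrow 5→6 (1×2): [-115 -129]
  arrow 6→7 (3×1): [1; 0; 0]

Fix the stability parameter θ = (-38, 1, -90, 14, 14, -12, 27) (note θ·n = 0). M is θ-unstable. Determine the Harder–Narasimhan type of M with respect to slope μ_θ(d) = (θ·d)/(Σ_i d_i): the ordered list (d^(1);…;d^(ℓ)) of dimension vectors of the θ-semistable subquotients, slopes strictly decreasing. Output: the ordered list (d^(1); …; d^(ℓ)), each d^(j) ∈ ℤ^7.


Interval decomposition of M: I[1,7], I[2,2]^2, I[4,5], I[7,7]^2.
HN type (ℓ=5): μ^(1)=27; μ^(2)=14; μ^(3)=16/3; μ^(4)=1; μ^(5)=-127/3

((0, 0, 0, 0, 0, 0, 3); (0, 0, 0, 1, 1, 0, 0); (0, 0, 0, 1, 1, 1, 0); (0, 2, 0, 0, 0, 0, 0); (1, 1, 1, 0, 0, 0, 0))


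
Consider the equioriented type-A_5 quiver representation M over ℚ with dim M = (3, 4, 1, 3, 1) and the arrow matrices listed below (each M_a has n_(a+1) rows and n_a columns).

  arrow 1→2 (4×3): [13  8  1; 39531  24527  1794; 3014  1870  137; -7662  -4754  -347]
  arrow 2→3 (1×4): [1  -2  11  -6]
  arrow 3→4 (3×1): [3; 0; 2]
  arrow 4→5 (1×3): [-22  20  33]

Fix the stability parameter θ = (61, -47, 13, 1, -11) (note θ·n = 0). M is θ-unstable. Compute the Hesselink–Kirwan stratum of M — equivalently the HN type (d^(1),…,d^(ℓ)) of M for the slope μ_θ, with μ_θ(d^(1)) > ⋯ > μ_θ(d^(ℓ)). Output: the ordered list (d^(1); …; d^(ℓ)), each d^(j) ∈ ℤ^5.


Barcode: M ≅ I[1,2]^2, I[1,4], I[2,2], I[4,4], I[4,5]. HN layers by μ_θ (4 steps, strictly decreasing):
  μ^(1)=7; μ^(2)=1; μ^(3)=-5; μ^(4)=-47

((3, 3, 1, 1, 0); (0, 0, 0, 1, 0); (0, 0, 0, 1, 1); (0, 1, 0, 0, 0))


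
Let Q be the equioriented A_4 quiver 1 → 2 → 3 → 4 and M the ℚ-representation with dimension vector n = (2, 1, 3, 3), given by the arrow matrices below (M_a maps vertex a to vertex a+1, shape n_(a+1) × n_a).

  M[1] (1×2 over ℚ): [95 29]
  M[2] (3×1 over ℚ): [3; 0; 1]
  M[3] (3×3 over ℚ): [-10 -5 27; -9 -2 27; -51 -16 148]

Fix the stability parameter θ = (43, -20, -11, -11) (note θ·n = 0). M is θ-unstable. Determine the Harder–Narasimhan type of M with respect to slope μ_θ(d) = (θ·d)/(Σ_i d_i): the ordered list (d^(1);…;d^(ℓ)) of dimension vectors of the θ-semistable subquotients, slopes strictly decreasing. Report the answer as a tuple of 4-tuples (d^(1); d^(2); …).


Via rank(M_{q-1}∘⋯∘M_p): M ≅ I[1,1], I[1,4], I[3,4]^2.
μ_θ-semistable layers: μ^(1)=43; μ^(2)=1/4; μ^(3)=-11

((1, 0, 0, 0); (1, 1, 1, 1); (0, 0, 2, 2))


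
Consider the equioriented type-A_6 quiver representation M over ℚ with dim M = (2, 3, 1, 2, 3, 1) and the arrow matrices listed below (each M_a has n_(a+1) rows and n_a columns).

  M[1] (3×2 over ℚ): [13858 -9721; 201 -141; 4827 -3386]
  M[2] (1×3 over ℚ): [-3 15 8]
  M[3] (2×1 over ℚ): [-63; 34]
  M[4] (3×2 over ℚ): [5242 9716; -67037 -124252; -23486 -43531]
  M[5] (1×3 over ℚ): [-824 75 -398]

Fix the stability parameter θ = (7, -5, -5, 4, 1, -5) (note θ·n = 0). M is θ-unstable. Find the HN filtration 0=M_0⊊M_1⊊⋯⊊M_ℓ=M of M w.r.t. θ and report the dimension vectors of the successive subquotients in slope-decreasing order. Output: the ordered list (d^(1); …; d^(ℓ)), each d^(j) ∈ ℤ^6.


Interval decomposition of M: I[1,2], I[1,6], I[2,2], I[4,5], I[5,5].
HN type (ℓ=5): μ^(1)=5/2; μ^(2)=1; μ^(3)=0; μ^(4)=-1; μ^(5)=-5

((0, 0, 0, 1, 1, 0); (1, 1, 0, 0, 1, 0); (0, 0, 0, 1, 1, 1); (1, 1, 1, 0, 0, 0); (0, 1, 0, 0, 0, 0))


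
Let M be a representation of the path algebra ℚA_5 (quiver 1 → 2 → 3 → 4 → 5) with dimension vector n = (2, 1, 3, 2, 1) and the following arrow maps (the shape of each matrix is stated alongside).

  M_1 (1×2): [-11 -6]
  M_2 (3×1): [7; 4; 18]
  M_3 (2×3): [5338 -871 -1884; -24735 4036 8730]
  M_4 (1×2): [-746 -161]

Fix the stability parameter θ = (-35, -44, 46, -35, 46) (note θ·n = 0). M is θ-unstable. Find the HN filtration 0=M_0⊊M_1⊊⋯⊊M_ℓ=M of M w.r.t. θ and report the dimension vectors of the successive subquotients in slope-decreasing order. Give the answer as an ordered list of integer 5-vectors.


Interval decomposition of M: I[1,1], I[1,5], I[3,3], I[3,4].
HN type (ℓ=4): μ^(1)=46; μ^(2)=11/2; μ^(3)=-35; μ^(4)=-79/2

((0, 0, 1, 0, 1); (0, 0, 2, 2, 0); (1, 0, 0, 0, 0); (1, 1, 0, 0, 0))


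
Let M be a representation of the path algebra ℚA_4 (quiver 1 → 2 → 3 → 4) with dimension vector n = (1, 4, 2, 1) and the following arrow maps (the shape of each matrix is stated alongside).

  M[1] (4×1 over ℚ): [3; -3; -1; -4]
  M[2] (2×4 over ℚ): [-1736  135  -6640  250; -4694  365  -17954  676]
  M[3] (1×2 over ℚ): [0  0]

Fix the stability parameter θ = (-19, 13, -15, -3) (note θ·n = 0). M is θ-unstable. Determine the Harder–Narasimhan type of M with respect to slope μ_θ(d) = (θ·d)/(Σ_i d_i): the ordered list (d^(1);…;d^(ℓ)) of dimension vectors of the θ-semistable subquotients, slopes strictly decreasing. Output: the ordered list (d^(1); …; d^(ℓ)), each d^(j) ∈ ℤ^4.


Via rank(M_{q-1}∘⋯∘M_p): M ≅ I[1,3], I[2,2]^2, I[2,3], I[4,4].
μ_θ-semistable layers: μ^(1)=13; μ^(2)=-1; μ^(3)=-3; μ^(4)=-19

((0, 2, 0, 0); (0, 2, 2, 0); (0, 0, 0, 1); (1, 0, 0, 0))


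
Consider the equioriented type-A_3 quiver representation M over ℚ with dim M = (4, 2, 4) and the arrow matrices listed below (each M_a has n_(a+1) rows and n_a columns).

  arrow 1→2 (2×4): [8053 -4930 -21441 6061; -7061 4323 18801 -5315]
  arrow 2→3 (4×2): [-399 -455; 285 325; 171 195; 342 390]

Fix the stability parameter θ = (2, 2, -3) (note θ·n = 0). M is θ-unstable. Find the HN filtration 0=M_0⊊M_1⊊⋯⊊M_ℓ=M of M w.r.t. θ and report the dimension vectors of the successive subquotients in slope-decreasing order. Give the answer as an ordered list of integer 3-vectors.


Barcode: M ≅ I[1,1]^2, I[1,2], I[1,3], I[3,3]^3. HN layers by μ_θ (3 steps, strictly decreasing):
  μ^(1)=2; μ^(2)=1/3; μ^(3)=-3

((3, 1, 0); (1, 1, 1); (0, 0, 3))


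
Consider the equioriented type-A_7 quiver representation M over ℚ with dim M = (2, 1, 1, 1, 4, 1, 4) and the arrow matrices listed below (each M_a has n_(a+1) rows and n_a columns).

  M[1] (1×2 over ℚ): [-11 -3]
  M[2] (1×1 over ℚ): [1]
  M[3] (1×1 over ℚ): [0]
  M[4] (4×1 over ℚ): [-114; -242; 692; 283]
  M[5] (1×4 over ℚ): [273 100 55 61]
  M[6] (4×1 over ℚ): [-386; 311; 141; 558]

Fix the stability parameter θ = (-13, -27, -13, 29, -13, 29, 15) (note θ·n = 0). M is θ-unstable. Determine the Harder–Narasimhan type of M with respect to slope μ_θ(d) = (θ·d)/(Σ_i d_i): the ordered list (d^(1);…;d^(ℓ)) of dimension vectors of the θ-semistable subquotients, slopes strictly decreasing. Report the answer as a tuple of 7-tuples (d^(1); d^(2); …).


Via rank(M_{q-1}∘⋯∘M_p): M ≅ I[1,1], I[1,3], I[4,7], I[5,5]^3, I[7,7]^3.
μ_θ-semistable layers: μ^(1)=22; μ^(2)=15; μ^(3)=8; μ^(4)=-13; μ^(5)=-20

((0, 0, 0, 0, 0, 1, 1); (0, 0, 0, 0, 0, 0, 3); (0, 0, 0, 1, 1, 0, 0); (1, 0, 1, 0, 3, 0, 0); (1, 1, 0, 0, 0, 0, 0))


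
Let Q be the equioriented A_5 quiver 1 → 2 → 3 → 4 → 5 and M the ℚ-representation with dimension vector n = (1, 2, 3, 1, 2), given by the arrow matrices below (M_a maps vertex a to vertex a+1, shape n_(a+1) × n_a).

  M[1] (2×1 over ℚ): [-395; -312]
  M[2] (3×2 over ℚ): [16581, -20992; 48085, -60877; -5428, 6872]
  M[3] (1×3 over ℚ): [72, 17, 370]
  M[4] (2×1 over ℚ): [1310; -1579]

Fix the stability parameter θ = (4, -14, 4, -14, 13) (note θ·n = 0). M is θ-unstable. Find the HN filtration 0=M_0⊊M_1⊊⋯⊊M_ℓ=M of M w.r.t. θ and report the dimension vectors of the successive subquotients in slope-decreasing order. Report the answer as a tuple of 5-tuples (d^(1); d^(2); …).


Barcode: M ≅ I[1,5], I[2,3], I[3,3], I[5,5]. HN layers by μ_θ (4 steps, strictly decreasing):
  μ^(1)=13; μ^(2)=4; μ^(3)=-5; μ^(4)=-14

((0, 0, 0, 0, 2); (0, 0, 2, 0, 0); (1, 1, 1, 1, 0); (0, 1, 0, 0, 0))


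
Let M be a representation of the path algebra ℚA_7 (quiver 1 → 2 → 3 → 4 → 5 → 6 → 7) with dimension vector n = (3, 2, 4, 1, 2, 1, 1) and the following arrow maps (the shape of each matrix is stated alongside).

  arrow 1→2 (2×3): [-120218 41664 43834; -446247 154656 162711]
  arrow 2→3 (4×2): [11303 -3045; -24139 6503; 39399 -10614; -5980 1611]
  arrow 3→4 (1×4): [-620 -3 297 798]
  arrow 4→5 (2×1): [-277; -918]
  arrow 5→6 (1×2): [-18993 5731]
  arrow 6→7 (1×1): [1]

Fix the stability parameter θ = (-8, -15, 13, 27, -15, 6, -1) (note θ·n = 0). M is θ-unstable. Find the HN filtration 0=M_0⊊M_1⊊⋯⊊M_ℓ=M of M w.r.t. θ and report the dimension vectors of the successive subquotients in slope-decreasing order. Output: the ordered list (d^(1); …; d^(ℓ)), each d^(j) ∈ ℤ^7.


Interval decomposition of M: I[1,1]^2, I[1,7], I[2,3], I[3,3]^2, I[5,5].
HN type (ℓ=5): μ^(1)=13; μ^(2)=6; μ^(3)=-8; μ^(4)=-23/2; μ^(5)=-15

((0, 0, 3, 0, 0, 0, 0); (0, 0, 1, 1, 1, 1, 1); (2, 0, 0, 0, 0, 0, 0); (1, 1, 0, 0, 0, 0, 0); (0, 1, 0, 0, 1, 0, 0))


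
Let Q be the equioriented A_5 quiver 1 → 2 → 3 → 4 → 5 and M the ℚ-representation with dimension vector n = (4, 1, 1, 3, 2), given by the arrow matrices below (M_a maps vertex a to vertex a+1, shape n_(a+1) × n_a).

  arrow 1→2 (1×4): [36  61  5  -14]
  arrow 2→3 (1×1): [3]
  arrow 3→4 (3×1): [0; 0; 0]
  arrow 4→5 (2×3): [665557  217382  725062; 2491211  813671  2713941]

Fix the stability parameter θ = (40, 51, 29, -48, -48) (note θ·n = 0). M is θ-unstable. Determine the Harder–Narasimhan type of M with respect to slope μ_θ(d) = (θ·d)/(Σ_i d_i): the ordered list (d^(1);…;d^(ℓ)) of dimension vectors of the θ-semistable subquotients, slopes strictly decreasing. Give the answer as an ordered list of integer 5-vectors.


Interval decomposition of M: I[1,1]^3, I[1,3], I[4,4], I[4,5]^2.
HN type (ℓ=2): μ^(1)=40; μ^(2)=-48

((4, 1, 1, 0, 0); (0, 0, 0, 3, 2))


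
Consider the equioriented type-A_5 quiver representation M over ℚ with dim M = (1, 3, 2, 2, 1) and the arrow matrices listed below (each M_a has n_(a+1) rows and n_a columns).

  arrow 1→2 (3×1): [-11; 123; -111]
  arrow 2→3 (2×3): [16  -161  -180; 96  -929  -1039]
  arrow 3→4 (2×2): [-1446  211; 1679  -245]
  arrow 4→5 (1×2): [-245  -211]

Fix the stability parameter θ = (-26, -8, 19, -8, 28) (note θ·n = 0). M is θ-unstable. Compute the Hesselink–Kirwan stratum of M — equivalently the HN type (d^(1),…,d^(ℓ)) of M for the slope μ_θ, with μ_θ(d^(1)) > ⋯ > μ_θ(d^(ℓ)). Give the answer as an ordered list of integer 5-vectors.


Via rank(M_{q-1}∘⋯∘M_p): M ≅ I[1,5], I[2,2], I[2,4].
μ_θ-semistable layers: μ^(1)=28; μ^(2)=11/2; μ^(3)=-8; μ^(4)=-26

((0, 0, 0, 0, 1); (0, 0, 2, 2, 0); (0, 3, 0, 0, 0); (1, 0, 0, 0, 0))


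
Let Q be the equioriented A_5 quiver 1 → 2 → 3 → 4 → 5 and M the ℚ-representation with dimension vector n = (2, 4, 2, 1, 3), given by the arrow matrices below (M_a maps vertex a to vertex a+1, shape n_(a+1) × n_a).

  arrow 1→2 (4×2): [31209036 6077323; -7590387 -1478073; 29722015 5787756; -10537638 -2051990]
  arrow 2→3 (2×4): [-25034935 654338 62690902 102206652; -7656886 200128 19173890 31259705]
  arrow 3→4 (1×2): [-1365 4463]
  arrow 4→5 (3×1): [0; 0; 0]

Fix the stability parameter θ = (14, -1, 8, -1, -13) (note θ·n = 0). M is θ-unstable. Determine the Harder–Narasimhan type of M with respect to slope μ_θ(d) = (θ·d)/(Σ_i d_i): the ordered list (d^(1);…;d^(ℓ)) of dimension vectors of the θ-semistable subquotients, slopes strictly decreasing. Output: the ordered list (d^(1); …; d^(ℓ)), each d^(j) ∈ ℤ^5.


Via rank(M_{q-1}∘⋯∘M_p): M ≅ I[1,2], I[1,4], I[2,2], I[2,3], I[5,5]^3.
μ_θ-semistable layers: μ^(1)=8; μ^(2)=13/2; μ^(3)=5; μ^(4)=-1; μ^(5)=-13

((0, 0, 1, 0, 0); (1, 1, 0, 0, 0); (1, 1, 1, 1, 0); (0, 2, 0, 0, 0); (0, 0, 0, 0, 3))


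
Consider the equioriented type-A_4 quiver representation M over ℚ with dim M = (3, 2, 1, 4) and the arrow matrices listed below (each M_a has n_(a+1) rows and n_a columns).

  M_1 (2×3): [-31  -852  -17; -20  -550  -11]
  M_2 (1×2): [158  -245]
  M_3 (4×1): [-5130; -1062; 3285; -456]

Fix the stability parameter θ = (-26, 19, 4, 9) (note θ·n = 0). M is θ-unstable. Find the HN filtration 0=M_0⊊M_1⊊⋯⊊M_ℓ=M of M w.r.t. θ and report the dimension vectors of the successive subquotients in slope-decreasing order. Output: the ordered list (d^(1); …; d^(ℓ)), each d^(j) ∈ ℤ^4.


Via rank(M_{q-1}∘⋯∘M_p): M ≅ I[1,1], I[1,2], I[1,4], I[4,4]^3.
μ_θ-semistable layers: μ^(1)=19; μ^(2)=32/3; μ^(3)=9; μ^(4)=-26

((0, 1, 0, 0); (0, 1, 1, 1); (0, 0, 0, 3); (3, 0, 0, 0))


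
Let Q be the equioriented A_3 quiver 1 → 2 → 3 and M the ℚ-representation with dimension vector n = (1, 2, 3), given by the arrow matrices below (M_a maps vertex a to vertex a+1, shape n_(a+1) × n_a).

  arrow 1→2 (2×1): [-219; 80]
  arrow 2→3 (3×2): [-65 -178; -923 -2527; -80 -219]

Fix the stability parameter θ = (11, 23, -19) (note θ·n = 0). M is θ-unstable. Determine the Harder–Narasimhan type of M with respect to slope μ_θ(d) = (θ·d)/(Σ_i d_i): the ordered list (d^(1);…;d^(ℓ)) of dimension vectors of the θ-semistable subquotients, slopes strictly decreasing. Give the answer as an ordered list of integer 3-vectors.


Interval decomposition of M: I[1,3], I[2,3], I[3,3].
HN type (ℓ=3): μ^(1)=5; μ^(2)=2; μ^(3)=-19

((1, 1, 1); (0, 1, 1); (0, 0, 1))


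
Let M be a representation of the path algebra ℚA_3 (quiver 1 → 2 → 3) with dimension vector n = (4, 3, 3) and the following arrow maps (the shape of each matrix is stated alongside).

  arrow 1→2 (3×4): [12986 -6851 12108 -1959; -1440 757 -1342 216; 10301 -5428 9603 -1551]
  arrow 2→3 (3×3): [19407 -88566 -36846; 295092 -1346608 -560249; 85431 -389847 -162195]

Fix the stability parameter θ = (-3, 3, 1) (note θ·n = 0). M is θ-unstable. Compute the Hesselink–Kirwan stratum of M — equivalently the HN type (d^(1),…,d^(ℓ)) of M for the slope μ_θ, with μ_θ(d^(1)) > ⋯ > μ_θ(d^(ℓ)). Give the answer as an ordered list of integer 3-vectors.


Via rank(M_{q-1}∘⋯∘M_p): M ≅ I[1,1], I[1,3]^3.
μ_θ-semistable layers: μ^(1)=2; μ^(2)=-3

((0, 3, 3); (4, 0, 0))


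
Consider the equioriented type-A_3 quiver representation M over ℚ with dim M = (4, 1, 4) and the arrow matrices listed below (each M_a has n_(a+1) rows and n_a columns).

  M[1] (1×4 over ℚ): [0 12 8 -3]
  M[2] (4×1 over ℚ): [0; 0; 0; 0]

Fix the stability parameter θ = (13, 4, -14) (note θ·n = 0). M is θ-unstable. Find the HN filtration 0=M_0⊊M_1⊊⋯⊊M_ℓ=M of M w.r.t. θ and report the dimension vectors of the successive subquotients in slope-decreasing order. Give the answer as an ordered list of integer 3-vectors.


Barcode: M ≅ I[1,1]^3, I[1,2], I[3,3]^4. HN layers by μ_θ (3 steps, strictly decreasing):
  μ^(1)=13; μ^(2)=17/2; μ^(3)=-14

((3, 0, 0); (1, 1, 0); (0, 0, 4))


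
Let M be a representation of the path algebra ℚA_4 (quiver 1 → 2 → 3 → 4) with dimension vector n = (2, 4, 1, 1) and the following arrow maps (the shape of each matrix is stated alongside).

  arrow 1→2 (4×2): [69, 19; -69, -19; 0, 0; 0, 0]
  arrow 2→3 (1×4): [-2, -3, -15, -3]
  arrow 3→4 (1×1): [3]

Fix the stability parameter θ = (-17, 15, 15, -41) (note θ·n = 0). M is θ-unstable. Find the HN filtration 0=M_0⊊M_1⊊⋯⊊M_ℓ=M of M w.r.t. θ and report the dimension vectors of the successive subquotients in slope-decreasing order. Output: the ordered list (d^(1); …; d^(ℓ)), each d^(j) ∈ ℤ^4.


Via rank(M_{q-1}∘⋯∘M_p): M ≅ I[1,1], I[1,4], I[2,2]^3.
μ_θ-semistable layers: μ^(1)=15; μ^(2)=-11/3; μ^(3)=-17

((0, 3, 0, 0); (0, 1, 1, 1); (2, 0, 0, 0))


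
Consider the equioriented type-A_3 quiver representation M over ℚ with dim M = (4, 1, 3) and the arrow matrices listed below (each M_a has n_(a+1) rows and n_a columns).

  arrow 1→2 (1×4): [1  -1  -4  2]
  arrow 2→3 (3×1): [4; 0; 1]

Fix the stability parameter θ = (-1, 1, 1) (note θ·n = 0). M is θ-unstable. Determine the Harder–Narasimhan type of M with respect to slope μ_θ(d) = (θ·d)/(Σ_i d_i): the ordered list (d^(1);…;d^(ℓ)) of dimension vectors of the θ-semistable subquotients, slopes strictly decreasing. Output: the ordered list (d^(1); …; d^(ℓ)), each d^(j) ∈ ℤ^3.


Barcode: M ≅ I[1,1]^3, I[1,3], I[3,3]^2. HN layers by μ_θ (2 steps, strictly decreasing):
  μ^(1)=1; μ^(2)=-1

((0, 1, 3); (4, 0, 0))


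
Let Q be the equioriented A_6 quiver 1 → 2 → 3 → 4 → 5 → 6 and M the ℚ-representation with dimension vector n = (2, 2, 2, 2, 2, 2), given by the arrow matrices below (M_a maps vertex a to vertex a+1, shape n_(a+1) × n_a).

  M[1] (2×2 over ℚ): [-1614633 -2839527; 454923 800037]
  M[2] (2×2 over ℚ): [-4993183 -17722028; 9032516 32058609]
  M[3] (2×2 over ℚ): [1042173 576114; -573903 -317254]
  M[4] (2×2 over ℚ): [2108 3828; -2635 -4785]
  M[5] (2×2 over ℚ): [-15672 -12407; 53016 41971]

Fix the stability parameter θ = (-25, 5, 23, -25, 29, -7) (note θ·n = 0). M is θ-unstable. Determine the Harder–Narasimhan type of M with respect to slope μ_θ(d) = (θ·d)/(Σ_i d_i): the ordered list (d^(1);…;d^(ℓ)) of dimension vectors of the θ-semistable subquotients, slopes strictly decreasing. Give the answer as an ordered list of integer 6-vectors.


Via rank(M_{q-1}∘⋯∘M_p): M ≅ I[1,1], I[1,4], I[2,3], I[4,6], I[5,5], I[6,6].
μ_θ-semistable layers: μ^(1)=29; μ^(2)=23; μ^(3)=11; μ^(4)=5; μ^(5)=1; μ^(6)=-7; μ^(7)=-25

((0, 0, 0, 0, 1, 0); (0, 0, 1, 0, 0, 0); (0, 0, 0, 0, 1, 1); (0, 1, 0, 0, 0, 0); (0, 1, 1, 1, 0, 0); (0, 0, 0, 0, 0, 1); (2, 0, 0, 1, 0, 0))


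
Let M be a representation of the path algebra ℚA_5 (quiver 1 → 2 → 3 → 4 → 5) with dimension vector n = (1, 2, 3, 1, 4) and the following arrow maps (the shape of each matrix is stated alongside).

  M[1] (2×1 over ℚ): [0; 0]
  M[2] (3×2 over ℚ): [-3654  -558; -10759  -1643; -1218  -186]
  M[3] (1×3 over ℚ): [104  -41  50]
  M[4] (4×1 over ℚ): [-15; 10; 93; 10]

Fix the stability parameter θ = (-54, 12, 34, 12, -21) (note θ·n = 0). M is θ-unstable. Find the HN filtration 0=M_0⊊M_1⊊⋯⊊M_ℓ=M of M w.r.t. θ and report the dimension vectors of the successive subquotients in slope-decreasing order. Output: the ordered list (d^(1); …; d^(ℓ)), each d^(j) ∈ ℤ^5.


Barcode: M ≅ I[1,1], I[2,2], I[2,5], I[3,3]^2, I[5,5]^3. HN layers by μ_θ (5 steps, strictly decreasing):
  μ^(1)=34; μ^(2)=12; μ^(3)=37/4; μ^(4)=-21; μ^(5)=-54

((0, 0, 2, 0, 0); (0, 1, 0, 0, 0); (0, 1, 1, 1, 1); (0, 0, 0, 0, 3); (1, 0, 0, 0, 0))


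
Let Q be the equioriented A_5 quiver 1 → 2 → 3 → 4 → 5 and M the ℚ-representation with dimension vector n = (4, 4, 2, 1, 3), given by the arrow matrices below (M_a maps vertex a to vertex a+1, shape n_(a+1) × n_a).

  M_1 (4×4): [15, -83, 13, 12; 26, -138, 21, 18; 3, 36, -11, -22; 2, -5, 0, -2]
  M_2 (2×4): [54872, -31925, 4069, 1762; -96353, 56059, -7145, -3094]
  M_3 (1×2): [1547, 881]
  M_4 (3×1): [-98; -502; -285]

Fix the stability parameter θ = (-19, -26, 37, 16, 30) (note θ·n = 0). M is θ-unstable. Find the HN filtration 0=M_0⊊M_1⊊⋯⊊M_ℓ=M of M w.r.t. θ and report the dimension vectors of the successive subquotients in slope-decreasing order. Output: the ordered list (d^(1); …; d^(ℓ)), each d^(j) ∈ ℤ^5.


Via rank(M_{q-1}∘⋯∘M_p): M ≅ I[1,1], I[1,2], I[1,3], I[1,5], I[2,2], I[5,5]^2.
μ_θ-semistable layers: μ^(1)=37; μ^(2)=30; μ^(3)=53/2; μ^(4)=-19; μ^(5)=-45/2; μ^(6)=-26

((0, 0, 1, 0, 0); (0, 0, 0, 0, 3); (0, 0, 1, 1, 0); (1, 0, 0, 0, 0); (3, 3, 0, 0, 0); (0, 1, 0, 0, 0))


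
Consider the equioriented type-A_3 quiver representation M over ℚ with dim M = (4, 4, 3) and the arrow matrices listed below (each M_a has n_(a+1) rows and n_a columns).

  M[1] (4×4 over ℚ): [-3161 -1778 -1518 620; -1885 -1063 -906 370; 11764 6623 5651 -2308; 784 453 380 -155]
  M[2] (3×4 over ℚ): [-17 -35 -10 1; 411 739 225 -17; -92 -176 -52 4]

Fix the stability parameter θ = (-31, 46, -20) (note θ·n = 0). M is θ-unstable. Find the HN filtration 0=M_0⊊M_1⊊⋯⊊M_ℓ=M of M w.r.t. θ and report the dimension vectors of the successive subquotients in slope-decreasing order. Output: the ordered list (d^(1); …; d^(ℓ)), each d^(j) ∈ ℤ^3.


Barcode: M ≅ I[1,2], I[1,3]^3. HN layers by μ_θ (3 steps, strictly decreasing):
  μ^(1)=46; μ^(2)=13; μ^(3)=-31

((0, 1, 0); (0, 3, 3); (4, 0, 0))


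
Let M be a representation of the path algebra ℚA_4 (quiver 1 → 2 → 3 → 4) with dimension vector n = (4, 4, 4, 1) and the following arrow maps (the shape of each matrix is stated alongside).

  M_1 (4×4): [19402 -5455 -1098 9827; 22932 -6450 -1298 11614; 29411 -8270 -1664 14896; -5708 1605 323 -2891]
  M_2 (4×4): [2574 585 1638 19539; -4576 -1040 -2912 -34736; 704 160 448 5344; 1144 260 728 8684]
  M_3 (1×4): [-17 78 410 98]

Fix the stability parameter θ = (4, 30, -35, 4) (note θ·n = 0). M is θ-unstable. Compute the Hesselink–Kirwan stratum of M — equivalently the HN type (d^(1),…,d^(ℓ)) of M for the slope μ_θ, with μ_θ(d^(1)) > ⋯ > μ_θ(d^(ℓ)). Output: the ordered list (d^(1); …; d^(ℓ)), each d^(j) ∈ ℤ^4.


Via rank(M_{q-1}∘⋯∘M_p): M ≅ I[1,2]^3, I[1,4], I[3,3]^3.
μ_θ-semistable layers: μ^(1)=30; μ^(2)=4; μ^(3)=-1/3; μ^(4)=-35

((0, 3, 0, 0); (3, 0, 0, 1); (1, 1, 1, 0); (0, 0, 3, 0))


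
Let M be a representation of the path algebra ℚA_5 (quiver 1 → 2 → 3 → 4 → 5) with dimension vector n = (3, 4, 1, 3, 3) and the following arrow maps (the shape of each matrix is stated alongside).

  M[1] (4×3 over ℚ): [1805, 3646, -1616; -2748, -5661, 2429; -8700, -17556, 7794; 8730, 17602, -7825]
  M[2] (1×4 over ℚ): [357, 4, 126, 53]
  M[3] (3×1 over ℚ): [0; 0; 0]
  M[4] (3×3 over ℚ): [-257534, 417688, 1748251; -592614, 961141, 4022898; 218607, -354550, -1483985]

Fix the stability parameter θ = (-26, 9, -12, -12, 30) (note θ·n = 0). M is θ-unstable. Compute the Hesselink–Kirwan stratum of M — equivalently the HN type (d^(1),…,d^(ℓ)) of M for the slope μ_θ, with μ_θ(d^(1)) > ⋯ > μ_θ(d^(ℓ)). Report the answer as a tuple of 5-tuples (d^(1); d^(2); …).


Via rank(M_{q-1}∘⋯∘M_p): M ≅ I[1,2]^2, I[1,3], I[2,2], I[4,5]^3.
μ_θ-semistable layers: μ^(1)=30; μ^(2)=9; μ^(3)=-3/2; μ^(4)=-12; μ^(5)=-26

((0, 0, 0, 0, 3); (0, 3, 0, 0, 0); (0, 1, 1, 0, 0); (0, 0, 0, 3, 0); (3, 0, 0, 0, 0))


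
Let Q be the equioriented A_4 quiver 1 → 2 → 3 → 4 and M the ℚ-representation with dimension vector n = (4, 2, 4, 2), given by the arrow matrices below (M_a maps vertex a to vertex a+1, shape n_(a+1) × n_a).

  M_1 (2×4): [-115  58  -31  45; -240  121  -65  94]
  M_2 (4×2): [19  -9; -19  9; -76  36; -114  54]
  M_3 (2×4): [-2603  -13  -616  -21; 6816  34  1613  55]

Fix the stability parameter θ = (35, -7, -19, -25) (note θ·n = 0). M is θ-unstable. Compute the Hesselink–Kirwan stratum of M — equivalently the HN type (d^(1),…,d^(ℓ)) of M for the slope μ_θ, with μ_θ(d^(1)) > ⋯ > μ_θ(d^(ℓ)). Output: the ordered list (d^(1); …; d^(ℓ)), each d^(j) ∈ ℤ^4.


Barcode: M ≅ I[1,1]^2, I[1,2], I[1,3], I[3,3], I[3,4]^2. HN layers by μ_θ (5 steps, strictly decreasing):
  μ^(1)=35; μ^(2)=14; μ^(3)=3; μ^(4)=-19; μ^(5)=-22

((2, 0, 0, 0); (1, 1, 0, 0); (1, 1, 1, 0); (0, 0, 1, 0); (0, 0, 2, 2))


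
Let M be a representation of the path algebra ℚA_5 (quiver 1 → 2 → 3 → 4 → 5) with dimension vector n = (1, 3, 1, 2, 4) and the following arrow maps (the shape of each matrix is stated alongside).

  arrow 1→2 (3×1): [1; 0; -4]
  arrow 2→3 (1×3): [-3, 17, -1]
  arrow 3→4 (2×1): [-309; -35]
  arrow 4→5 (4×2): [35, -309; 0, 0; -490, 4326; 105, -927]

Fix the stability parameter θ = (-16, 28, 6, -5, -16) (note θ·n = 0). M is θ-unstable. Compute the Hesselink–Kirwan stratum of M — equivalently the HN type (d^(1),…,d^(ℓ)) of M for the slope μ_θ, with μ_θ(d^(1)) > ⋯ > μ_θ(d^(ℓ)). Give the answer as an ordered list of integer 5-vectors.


Via rank(M_{q-1}∘⋯∘M_p): M ≅ I[1,4], I[2,2]^2, I[4,5], I[5,5]^3.
μ_θ-semistable layers: μ^(1)=28; μ^(2)=29/3; μ^(3)=-21/2; μ^(4)=-16

((0, 2, 0, 0, 0); (0, 1, 1, 1, 0); (0, 0, 0, 1, 1); (1, 0, 0, 0, 3))


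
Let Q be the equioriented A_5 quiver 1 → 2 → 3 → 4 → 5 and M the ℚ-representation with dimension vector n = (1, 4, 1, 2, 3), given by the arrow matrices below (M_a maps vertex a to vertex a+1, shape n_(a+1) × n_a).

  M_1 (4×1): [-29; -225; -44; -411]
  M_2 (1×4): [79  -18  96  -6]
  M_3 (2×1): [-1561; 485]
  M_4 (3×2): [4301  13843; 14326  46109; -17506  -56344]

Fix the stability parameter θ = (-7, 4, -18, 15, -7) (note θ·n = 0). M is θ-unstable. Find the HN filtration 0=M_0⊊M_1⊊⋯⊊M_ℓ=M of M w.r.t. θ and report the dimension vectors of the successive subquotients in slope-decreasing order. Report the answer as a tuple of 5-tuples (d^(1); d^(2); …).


Via rank(M_{q-1}∘⋯∘M_p): M ≅ I[1,5], I[2,2]^3, I[4,5], I[5,5].
μ_θ-semistable layers: μ^(1)=4; μ^(2)=-7

((0, 3, 0, 2, 2); (1, 1, 1, 0, 1))


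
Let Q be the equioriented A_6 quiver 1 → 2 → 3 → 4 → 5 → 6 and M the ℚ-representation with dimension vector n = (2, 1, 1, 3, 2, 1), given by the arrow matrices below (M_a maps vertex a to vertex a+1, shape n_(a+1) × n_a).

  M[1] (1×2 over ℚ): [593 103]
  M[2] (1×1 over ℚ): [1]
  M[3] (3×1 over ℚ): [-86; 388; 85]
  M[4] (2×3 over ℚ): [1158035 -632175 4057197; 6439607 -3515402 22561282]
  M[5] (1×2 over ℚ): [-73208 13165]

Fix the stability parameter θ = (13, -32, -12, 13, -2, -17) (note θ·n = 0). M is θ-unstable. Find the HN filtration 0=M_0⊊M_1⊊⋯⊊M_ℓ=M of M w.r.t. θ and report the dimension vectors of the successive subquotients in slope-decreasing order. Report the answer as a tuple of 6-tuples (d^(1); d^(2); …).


Barcode: M ≅ I[1,1], I[1,5], I[4,4], I[4,6]. HN layers by μ_θ (4 steps, strictly decreasing):
  μ^(1)=13; μ^(2)=11/2; μ^(3)=-2; μ^(4)=-31/3

((1, 0, 0, 1, 0, 0); (0, 0, 0, 1, 1, 0); (0, 0, 0, 1, 1, 1); (1, 1, 1, 0, 0, 0))


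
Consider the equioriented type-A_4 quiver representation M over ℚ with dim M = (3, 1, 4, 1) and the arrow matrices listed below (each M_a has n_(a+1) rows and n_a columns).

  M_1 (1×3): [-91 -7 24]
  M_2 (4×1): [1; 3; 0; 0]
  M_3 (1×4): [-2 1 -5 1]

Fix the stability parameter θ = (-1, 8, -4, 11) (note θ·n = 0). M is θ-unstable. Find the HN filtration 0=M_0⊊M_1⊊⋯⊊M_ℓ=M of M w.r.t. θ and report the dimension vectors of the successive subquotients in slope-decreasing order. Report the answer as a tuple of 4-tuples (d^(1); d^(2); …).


Barcode: M ≅ I[1,1]^2, I[1,4], I[3,3]^3. HN layers by μ_θ (4 steps, strictly decreasing):
  μ^(1)=11; μ^(2)=2; μ^(3)=-1; μ^(4)=-4

((0, 0, 0, 1); (0, 1, 1, 0); (3, 0, 0, 0); (0, 0, 3, 0))


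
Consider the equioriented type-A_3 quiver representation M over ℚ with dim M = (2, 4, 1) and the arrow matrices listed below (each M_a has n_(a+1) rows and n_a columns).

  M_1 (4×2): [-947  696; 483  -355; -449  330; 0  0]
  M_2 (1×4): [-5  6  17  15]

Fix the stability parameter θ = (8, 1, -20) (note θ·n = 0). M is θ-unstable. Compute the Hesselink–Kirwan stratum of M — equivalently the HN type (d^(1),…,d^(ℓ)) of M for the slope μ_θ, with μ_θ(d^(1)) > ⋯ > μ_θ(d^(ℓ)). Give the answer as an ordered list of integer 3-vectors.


Interval decomposition of M: I[1,2]^2, I[2,2], I[2,3].
HN type (ℓ=3): μ^(1)=9/2; μ^(2)=1; μ^(3)=-19/2

((2, 2, 0); (0, 1, 0); (0, 1, 1))


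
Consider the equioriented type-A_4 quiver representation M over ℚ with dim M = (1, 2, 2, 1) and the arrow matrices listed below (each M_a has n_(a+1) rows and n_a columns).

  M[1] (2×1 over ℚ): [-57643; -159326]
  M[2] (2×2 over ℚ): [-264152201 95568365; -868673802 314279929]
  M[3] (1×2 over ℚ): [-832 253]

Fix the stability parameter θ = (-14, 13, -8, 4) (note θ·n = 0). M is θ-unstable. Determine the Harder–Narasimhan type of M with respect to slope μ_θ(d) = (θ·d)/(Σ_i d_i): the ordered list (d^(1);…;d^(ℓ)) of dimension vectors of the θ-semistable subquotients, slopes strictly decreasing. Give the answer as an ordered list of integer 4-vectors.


Interval decomposition of M: I[1,3], I[2,4].
HN type (ℓ=3): μ^(1)=4; μ^(2)=5/2; μ^(3)=-14

((0, 0, 0, 1); (0, 2, 2, 0); (1, 0, 0, 0))


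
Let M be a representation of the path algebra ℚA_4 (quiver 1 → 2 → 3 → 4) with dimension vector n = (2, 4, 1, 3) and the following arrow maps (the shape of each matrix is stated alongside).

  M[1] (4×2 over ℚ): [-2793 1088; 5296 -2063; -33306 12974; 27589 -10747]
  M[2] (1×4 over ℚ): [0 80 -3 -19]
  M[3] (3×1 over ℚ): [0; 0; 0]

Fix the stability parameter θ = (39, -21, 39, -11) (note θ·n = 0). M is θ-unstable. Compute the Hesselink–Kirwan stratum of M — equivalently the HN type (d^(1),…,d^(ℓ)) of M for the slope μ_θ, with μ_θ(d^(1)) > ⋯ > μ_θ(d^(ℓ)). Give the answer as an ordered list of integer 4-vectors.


Barcode: M ≅ I[1,2], I[1,3], I[2,2]^2, I[4,4]^3. HN layers by μ_θ (4 steps, strictly decreasing):
  μ^(1)=39; μ^(2)=9; μ^(3)=-11; μ^(4)=-21

((0, 0, 1, 0); (2, 2, 0, 0); (0, 0, 0, 3); (0, 2, 0, 0))


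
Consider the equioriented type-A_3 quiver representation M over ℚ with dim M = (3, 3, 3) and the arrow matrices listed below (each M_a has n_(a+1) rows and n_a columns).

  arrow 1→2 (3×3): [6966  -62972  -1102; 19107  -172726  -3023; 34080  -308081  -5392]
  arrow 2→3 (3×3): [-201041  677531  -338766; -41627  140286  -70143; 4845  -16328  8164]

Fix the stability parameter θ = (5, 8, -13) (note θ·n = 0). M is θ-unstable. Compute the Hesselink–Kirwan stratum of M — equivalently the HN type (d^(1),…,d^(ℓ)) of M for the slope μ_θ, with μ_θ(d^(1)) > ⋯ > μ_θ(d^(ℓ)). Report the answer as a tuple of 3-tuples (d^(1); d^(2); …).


Interval decomposition of M: I[1,1], I[1,3]^2, I[2,3].
HN type (ℓ=3): μ^(1)=5; μ^(2)=0; μ^(3)=-5/2

((1, 0, 0); (2, 2, 2); (0, 1, 1))


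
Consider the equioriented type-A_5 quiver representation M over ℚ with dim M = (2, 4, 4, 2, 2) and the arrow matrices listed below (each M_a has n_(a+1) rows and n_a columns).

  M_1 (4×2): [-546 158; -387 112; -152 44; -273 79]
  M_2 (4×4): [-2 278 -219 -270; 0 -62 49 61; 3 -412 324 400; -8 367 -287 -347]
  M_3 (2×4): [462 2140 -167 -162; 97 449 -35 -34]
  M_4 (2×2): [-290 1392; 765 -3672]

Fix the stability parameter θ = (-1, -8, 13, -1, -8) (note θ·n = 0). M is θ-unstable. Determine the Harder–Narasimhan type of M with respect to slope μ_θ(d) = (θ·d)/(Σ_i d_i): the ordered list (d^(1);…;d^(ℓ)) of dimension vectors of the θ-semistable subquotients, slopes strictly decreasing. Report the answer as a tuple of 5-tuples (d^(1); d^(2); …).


Interval decomposition of M: I[1,4], I[1,5], I[2,3]^2, I[5,5].
HN type (ℓ=5): μ^(1)=13; μ^(2)=6; μ^(3)=4/3; μ^(4)=-9/2; μ^(5)=-8

((0, 0, 2, 0, 0); (0, 0, 1, 1, 0); (0, 0, 1, 1, 1); (2, 2, 0, 0, 0); (0, 2, 0, 0, 1))


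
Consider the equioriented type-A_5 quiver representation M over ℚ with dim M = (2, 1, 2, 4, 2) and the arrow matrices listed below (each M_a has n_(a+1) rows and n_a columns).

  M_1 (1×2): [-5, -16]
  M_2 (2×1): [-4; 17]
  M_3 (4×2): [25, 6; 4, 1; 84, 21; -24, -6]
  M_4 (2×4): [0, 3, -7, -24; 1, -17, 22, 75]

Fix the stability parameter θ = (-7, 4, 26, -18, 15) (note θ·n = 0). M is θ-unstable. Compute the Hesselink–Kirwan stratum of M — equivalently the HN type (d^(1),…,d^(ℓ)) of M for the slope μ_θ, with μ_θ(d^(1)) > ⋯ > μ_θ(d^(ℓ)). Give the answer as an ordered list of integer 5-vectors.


Barcode: M ≅ I[1,1], I[1,5], I[3,4], I[4,4], I[4,5]. HN layers by μ_θ (4 steps, strictly decreasing):
  μ^(1)=15; μ^(2)=4; μ^(3)=-7; μ^(4)=-18

((0, 0, 0, 0, 2); (0, 1, 2, 2, 0); (2, 0, 0, 0, 0); (0, 0, 0, 2, 0))


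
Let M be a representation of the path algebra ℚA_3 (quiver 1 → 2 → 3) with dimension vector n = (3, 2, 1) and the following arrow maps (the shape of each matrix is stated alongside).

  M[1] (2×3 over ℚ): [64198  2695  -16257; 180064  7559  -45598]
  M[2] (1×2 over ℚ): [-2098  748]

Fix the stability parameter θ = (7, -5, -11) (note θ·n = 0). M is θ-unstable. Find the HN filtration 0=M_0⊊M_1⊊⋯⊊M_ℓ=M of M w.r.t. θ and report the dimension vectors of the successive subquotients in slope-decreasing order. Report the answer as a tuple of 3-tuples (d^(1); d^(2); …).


Interval decomposition of M: I[1,1], I[1,2], I[1,3].
HN type (ℓ=3): μ^(1)=7; μ^(2)=1; μ^(3)=-3

((1, 0, 0); (1, 1, 0); (1, 1, 1))


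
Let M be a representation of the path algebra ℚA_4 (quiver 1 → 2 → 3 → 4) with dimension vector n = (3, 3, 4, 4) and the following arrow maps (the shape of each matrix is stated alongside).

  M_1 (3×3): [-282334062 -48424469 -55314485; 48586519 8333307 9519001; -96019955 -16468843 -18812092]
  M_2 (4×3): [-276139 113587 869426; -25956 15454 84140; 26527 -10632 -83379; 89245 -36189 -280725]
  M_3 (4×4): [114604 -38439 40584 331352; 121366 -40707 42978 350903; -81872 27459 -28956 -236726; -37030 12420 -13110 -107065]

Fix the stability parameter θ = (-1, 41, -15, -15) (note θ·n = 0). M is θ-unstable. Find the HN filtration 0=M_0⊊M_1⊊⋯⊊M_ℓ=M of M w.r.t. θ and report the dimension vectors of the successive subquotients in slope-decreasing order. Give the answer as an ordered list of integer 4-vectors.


Via rank(M_{q-1}∘⋯∘M_p): M ≅ I[1,3], I[1,4]^2, I[3,3], I[4,4]^2.
μ_θ-semistable layers: μ^(1)=13; μ^(2)=11/3; μ^(3)=-1; μ^(4)=-15

((0, 1, 1, 0); (0, 2, 2, 2); (3, 0, 0, 0); (0, 0, 1, 2))
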